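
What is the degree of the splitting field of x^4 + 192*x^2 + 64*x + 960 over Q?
12

The degree of the splitting field over Q equals the order of the Galois group, so first determine the group. The polynomial is an irreducible quartic over Q and its discriminant is 16743678345216 = 4091904^2, a perfect square, so the Galois group is contained in A_4. The resolvent cubic y^3 - 192*y^2 - 3840*y + 733184 is irreducible over Q. An irreducible resolvent with square discriminant gives A_4. The Galois group A_4 (4T4) has order 12, so the splitting field has degree 12 over Q.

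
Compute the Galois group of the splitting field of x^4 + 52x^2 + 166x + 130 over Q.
S_4 (order 24)

The polynomial is an irreducible quartic over Q and its discriminant is 745042256, which is not a perfect square, so the Galois group is not contained in A_4. The resolvent cubic y^3 - 52*y^2 - 520*y - 516 is irreducible over Q. An irreducible resolvent with non-square discriminant gives S_4.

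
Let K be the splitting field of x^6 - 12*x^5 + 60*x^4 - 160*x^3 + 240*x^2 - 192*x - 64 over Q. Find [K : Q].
12

The degree of the splitting field over Q equals the order of the Galois group, so first determine the group. The polynomial f is an irreducible sextic over Q, so G = Gal(f/Q) is one of the 16 transitive subgroups 6T1, ..., 6T16 of S_6. The discriminant of f is 1603087953297408, which is not a perfect square, so G is not contained in A_6. The transitive groups of degree 6 not contained in A_6 are: C_6 (6T1, order 6), S_3 (6T2, order 6), D_6 (6T3, order 12), C_3 x S_3 (6T5, order 18), A_4 x C_2 (6T6, order 24), S_4 (6T8, order 24), S_3 x S_3 (6T9, order 36), S_4 x C_2 (6T11, order 48), (S_3 x S_3) : C_2 (6T13, order 72), PGL(2,5) (6T14, order 120), S_6 (6T16, order 720). By Dedekind's theorem, for a prime p not dividing disc(f) the degrees of the irreducible factors of f mod p form the cycle type of an element of G. Factoring f modulo the 79 such primes p <= 419 (skipping 2, 3, which divide the discriminant), each new pattern first appears at: mod 5: f = (x^2 + x + 2)(x^2 + 3x + 3)(x^2 + 4x + 1), pattern 2+2+2; mod 7: f = (x^3 + x^2 + 5x + 2)(x^3 + x^2 + 5x + 3), pattern 3+3; mod 13: f = (x^6 + x^5 + 8x^4 + 9x^3 + 6x^2 + 3x + 1), pattern 6; mod 17: f = (x + 5)(x + 8)(x^2 + 3x + 5)(x^2 + 6x + 16), pattern 2+2+1+1; mod 31: f = (x + 2)(x + 5)(x + 9)(x + 18)(x + 22)(x + 25), pattern 1+1+1+1+1+1. No other pattern occurs in this range, so the set of observed cycle types is {2+2+2, 3+3, 6, 2+2+1+1, 1+1+1+1+1+1}. The candidates containing elements of all these cycle types are D_6 (6T3) of order 12, A_4 x C_2 (6T6) of order 24, S_3 x S_3 (6T9) of order 36, S_4 x C_2 (6T11) of order 48, (S_3 x S_3) : C_2 (6T13) of order 72, PGL(2,5) (6T14) of order 120, S_6 (6T16) of order 720; the others are excluded. The observed types are precisely the cycle types that occur in D_6 (6T3). Each of the other remaining candidates has further cycle types, and by the Chebotarev density theorem the matching factorization patterns would occur for a proportion of primes equal to their share of the group: A_4 x C_2 (6T6) additionally contains elements of type 2+1+1+1+1 (3 of its 24 elements, about 12% of primes); S_3 x S_3 (6T9) additionally contains elements of type 3+1+1+1 (4 of its 36 elements, about 11% of primes); S_4 x C_2 (6T11) additionally contains elements of type 4+2, 4+1+1, 2+1+1+1+1 (15 of its 48 elements, about 31% of primes); (S_3 x S_3) : C_2 (6T13) additionally contains elements of type 4+2, 3+2+1, 3+1+1+1, 2+1+1+1+1 (40 of its 72 elements, about 56% of primes); PGL(2,5) (6T14) additionally contains elements of type 5+1, 4+1+1 (54 of its 120 elements, about 45% of primes); S_6 (6T16) additionally contains elements of type 5+1, 4+2, 4+1+1, 3+2+1, 3+1+1+1, 2+1+1+1+1 (499 of its 720 elements, about 69% of primes). None of the 79 primes tested shows any such pattern (for each of these groups the chance of that is below 10^-4), which rules them out. Hence G = D_6 (6T3), of order 12. The Galois group D_6 (6T3) has order 12, so the splitting field has degree 12 over Q.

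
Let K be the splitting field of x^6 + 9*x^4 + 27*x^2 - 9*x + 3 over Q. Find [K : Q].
18

The degree of the splitting field over Q equals the order of the Galois group, so first determine the group. The polynomial f is an irreducible sextic over Q, so G = Gal(f/Q) is one of the 16 transitive subgroups 6T1, ..., 6T16 of S_6. The discriminant of f is -68755887963, which is not a perfect square, so G is not contained in A_6. The transitive groups of degree 6 not contained in A_6 are: C_6 (6T1, order 6), S_3 (6T2, order 6), D_6 (6T3, order 12), C_3 x S_3 (6T5, order 18), A_4 x C_2 (6T6, order 24), S_4 (6T8, order 24), S_3 x S_3 (6T9, order 36), S_4 x C_2 (6T11, order 48), (S_3 x S_3) : C_2 (6T13, order 72), PGL(2,5) (6T14, order 120), S_6 (6T16, order 720). By Dedekind's theorem, for a prime p not dividing disc(f) the degrees of the irreducible factors of f mod p form the cycle type of an element of G. Factoring f modulo the 33 such primes p <= 151 (skipping 3, 7, 89, which divide the discriminant), each new pattern first appears at: mod 2: f = (x^6 + x^4 + x^2 + x + 1), pattern 6; mod 13: f = (x + 7)(x + 9)(x + 10)(x^3 + 7x + 7), pattern 3+1+1+1; mod 17: f = (x^2 + 11x + 4)(x^2 + 11x + 16)(x^2 + 12x + 12), pattern 2+2+2; mod 19: f = (x^3 + x + 15)(x^3 + 8x + 4), pattern 3+3; mod 73: f = (x + 5)(x + 6)(x + 19)(x + 30)(x + 37)(x + 49), pattern 1+1+1+1+1+1. No other pattern occurs in this range, so the set of observed cycle types is {6, 3+1+1+1, 2+2+2, 3+3, 1+1+1+1+1+1}. The candidates containing elements of all these cycle types are C_3 x S_3 (6T5) of order 18, S_3 x S_3 (6T9) of order 36, (S_3 x S_3) : C_2 (6T13) of order 72, S_6 (6T16) of order 720; the others are excluded. The observed types are precisely the cycle types that occur in C_3 x S_3 (6T5). Each of the other remaining candidates has further cycle types, and by the Chebotarev density theorem the matching factorization patterns would occur for a proportion of primes equal to their share of the group: S_3 x S_3 (6T9) additionally contains elements of type 2+2+1+1 (9 of its 36 elements, about 25% of primes); (S_3 x S_3) : C_2 (6T13) additionally contains elements of type 4+2, 3+2+1, 2+2+1+1, 2+1+1+1+1 (45 of its 72 elements, about 62% of primes); S_6 (6T16) additionally contains elements of type 5+1, 4+2, 4+1+1, 3+2+1, 2+2+1+1, 2+1+1+1+1 (504 of its 720 elements, about 70% of primes). None of the 33 primes tested shows any such pattern (for each of these groups the chance of that is below 10^-4), which rules them out. Hence G = C_3 x S_3 (6T5), of order 18. The Galois group C_3 x S_3 (6T5) has order 18, so the splitting field has degree 18 over Q.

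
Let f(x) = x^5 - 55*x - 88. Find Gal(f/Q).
A_5 (also written A5)

The polynomial f is an irreducible quintic over Q, so G = Gal(f/Q) is a transitive subgroup of S_5: one of C_5 (5T1, order 5), D_5 (5T2, order 10), F_20 (5T3, order 20), A_5 (5T4, order 60) or S_5 (5T5, order 120). The discriminant of f is 58564000000 = 242000^2, a perfect square, so G is contained in A_5. The transitive groups of degree 5 contained in A_5 are: C_5 (5T1, order 5), D_5 (5T2, order 10), A_5 (5T4, order 60). By Dedekind's theorem, for a prime p not dividing disc(f) the degrees of the irreducible factors of f mod p form the cycle type of an element of G. Factoring f modulo the 3 such primes p <= 13 (skipping 2, 5, 11, which divide the discriminant), each new pattern first appears at: mod 3: f = (x^5 + 2x + 2), pattern 5; mod 13: f = (x + 5)(x + 7)(x^3 + x^2 + 5x + 9), pattern 3+1+1. No other pattern occurs in this range, so the set of observed cycle types is {5, 3+1+1}. Among the candidates above, the only group containing elements of all these cycle types is A_5 (5T4) — each of C_5 (5T1), D_5 (5T2) lacks at least one of them. Hence G = A_5 (5T4), of order 60.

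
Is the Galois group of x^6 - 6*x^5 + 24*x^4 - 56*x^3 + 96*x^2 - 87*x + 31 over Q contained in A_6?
No

The polynomial is irreducible of degree 6 over Q. Its discriminant is -68755887963, which is not a perfect square. A Galois group lies in the alternating group exactly when the discriminant is a square in Q, so the Galois group (C_3 x S_3) is not contained in A_6.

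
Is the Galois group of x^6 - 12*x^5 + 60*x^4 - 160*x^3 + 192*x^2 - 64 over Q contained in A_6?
No

The polynomial is irreducible of degree 6 over Q. Its discriminant is -450868486864896, which is not a perfect square. A Galois group lies in the alternating group exactly when the discriminant is a square in Q, so the Galois group (A_4 x C_2) is not contained in A_6.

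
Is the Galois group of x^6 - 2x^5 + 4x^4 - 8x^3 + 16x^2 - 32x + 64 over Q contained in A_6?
No

The polynomial is irreducible of degree 6 over Q. Its discriminant is -18046378835968, which is not a perfect square. A Galois group lies in the alternating group exactly when the discriminant is a square in Q, so the Galois group (C_6) is not contained in A_6.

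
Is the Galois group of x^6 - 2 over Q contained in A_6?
The polynomial is irreducible of degree 6 over Q. Its discriminant is 1492992, which is not a perfect square. A Galois group lies in the alternating group exactly when the discriminant is a square in Q, so the Galois group (D_6) is not contained in A_6.

No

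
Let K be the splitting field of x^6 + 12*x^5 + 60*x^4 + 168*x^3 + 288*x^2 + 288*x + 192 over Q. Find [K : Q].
The degree of the splitting field over Q equals the order of the Galois group, so first determine the group. The polynomial f is an irreducible sextic over Q, so G = Gal(f/Q) is one of the 16 transitive subgroups 6T1, ..., 6T16 of S_6. The discriminant of f is -21134460321792, which is not a perfect square, so G is not contained in A_6. The transitive groups of degree 6 not contained in A_6 are: C_6 (6T1, order 6), S_3 (6T2, order 6), D_6 (6T3, order 12), C_3 x S_3 (6T5, order 18), A_4 x C_2 (6T6, order 24), S_4 (6T8, order 24), S_3 x S_3 (6T9, order 36), S_4 x C_2 (6T11, order 48), (S_3 x S_3) : C_2 (6T13, order 72), PGL(2,5) (6T14, order 120), S_6 (6T16, order 720). By Dedekind's theorem, for a prime p not dividing disc(f) the degrees of the irreducible factors of f mod p form the cycle type of an element of G. Factoring f modulo the 37 such primes p <= 167 (skipping 2, 3, which divide the discriminant), each new pattern first appears at: mod 5: f = (x^6 + 2x^5 + 3x^3 + 3x^2 + 3x + 2), pattern 6; mod 7: f = (x^3 + 6x^2 + 5x + 4)(x^3 + 6x^2 + 5x + 6), pattern 3+3; mod 17: f = (x^2 + 7x + 14)(x^2 + 10x + 3)(x^2 + 12x + 7), pattern 2+2+2; mod 19: f = (x + 3)(x + 6)(x + 8)(x + 9)(x + 11)(x + 13), pattern 1+1+1+1+1+1. No other pattern occurs in this range, so the set of observed cycle types is {6, 3+3, 2+2+2, 1+1+1+1+1+1}. The candidates containing elements of all these cycle types are C_6 (6T1) of order 6, D_6 (6T3) of order 12, C_3 x S_3 (6T5) of order 18, A_4 x C_2 (6T6) of order 24, S_3 x S_3 (6T9) of order 36, S_4 x C_2 (6T11) of order 48, (S_3 x S_3) : C_2 (6T13) of order 72, PGL(2,5) (6T14) of order 120, S_6 (6T16) of order 720; the others are excluded. The observed types are precisely the cycle types that occur in C_6 (6T1). Each of the other remaining candidates has further cycle types, and by the Chebotarev density theorem the matching factorization patterns would occur for a proportion of primes equal to their share of the group: D_6 (6T3) additionally contains elements of type 2+2+1+1 (3 of its 12 elements, about 25% of primes); C_3 x S_3 (6T5) additionally contains elements of type 3+1+1+1 (4 of its 18 elements, about 22% of primes); A_4 x C_2 (6T6) additionally contains elements of type 2+2+1+1, 2+1+1+1+1 (6 of its 24 elements, about 25% of primes); S_3 x S_3 (6T9) additionally contains elements of type 3+1+1+1, 2+2+1+1 (13 of its 36 elements, about 36% of primes); S_4 x C_2 (6T11) additionally contains elements of type 4+2, 4+1+1, 2+2+1+1, 2+1+1+1+1 (24 of its 48 elements, about 50% of primes); (S_3 x S_3) : C_2 (6T13) additionally contains elements of type 4+2, 3+2+1, 3+1+1+1, 2+2+1+1, 2+1+1+1+1 (49 of its 72 elements, about 68% of primes); PGL(2,5) (6T14) additionally contains elements of type 5+1, 4+1+1, 2+2+1+1 (69 of its 120 elements, about 58% of primes); S_6 (6T16) additionally contains elements of type 5+1, 4+2, 4+1+1, 3+2+1, 3+1+1+1, 2+2+1+1, 2+1+1+1+1 (544 of its 720 elements, about 76% of primes). None of the 37 primes tested shows any such pattern (for each of these groups the chance of that is below 10^-4), which rules them out. Hence G = C_6 (6T1), of order 6. The Galois group C_6 (6T1) has order 6, so the splitting field has degree 6 over Q.

6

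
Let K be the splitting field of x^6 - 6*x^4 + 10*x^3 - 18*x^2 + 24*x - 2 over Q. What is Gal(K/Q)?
The polynomial f is an irreducible sextic over Q, so G = Gal(f/Q) is one of the 16 transitive subgroups 6T1, ..., 6T16 of S_6. The discriminant of f is 297538935552, which is not a perfect square, so G is not contained in A_6. The transitive groups of degree 6 not contained in A_6 are: C_6 (6T1, order 6), S_3 (6T2, order 6), D_6 (6T3, order 12), C_3 x S_3 (6T5, order 18), A_4 x C_2 (6T6, order 24), S_4 (6T8, order 24), S_3 x S_3 (6T9, order 36), S_4 x C_2 (6T11, order 48), (S_3 x S_3) : C_2 (6T13, order 72), PGL(2,5) (6T14, order 120), S_6 (6T16, order 720). By Dedekind's theorem, for a prime p not dividing disc(f) the degrees of the irreducible factors of f mod p form the cycle type of an element of G. Factoring f modulo the 23 such primes p <= 97 (skipping 2, 3, which divide the discriminant), each new pattern first appears at: mod 5: f = (x^6 + 4x^4 + 2x^2 + 4x + 3), pattern 6; mod 11: f = (x + 6)(x + 9)(x^2 + 2x + 5)(x^2 + 5x + 7), pattern 2+2+1+1; mod 13: f = (x + 2)(x + 4)(x + 7)(x^3 + 9x + 6), pattern 3+1+1+1; mod 31: f = (x^2 + 4x + 6)(x^2 + 8x + 5)(x^2 + 19x + 2), pattern 2+2+2; mod 97: f = (x^3 + 27x + 72)(x^3 + 64x + 35), pattern 3+3. No other pattern occurs in this range, so the set of observed cycle types is {6, 2+2+1+1, 3+1+1+1, 2+2+2, 3+3}. The candidates containing elements of all these cycle types are S_3 x S_3 (6T9) of order 36, (S_3 x S_3) : C_2 (6T13) of order 72, S_6 (6T16) of order 720; the others are excluded. The observed types are precisely the cycle types that occur in S_3 x S_3 (6T9) (apart from the identity). Each of the other remaining candidates has further cycle types, and by the Chebotarev density theorem the matching factorization patterns would occur for a proportion of primes equal to their share of the group: (S_3 x S_3) : C_2 (6T13) additionally contains elements of type 4+2, 3+2+1, 2+1+1+1+1 (36 of its 72 elements, about 50% of primes); S_6 (6T16) additionally contains elements of type 5+1, 4+2, 4+1+1, 3+2+1, 2+1+1+1+1 (459 of its 720 elements, about 64% of primes). None of the 23 primes tested shows any such pattern (for each of these groups the chance of that is below 10^-4), which rules them out. Hence G = S_3 x S_3 (6T9), of order 36.

S_3 x S_3 (also written G36-)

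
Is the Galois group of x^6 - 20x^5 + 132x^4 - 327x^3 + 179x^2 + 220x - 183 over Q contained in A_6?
Yes

The polynomial is irreducible of degree 6 over Q. Its discriminant is 8413926734596681 = 91727459^2, a perfect square. A Galois group lies in the alternating group exactly when the discriminant is a square in Q, so the Galois group (PSL(2,5)) is contained in A_6.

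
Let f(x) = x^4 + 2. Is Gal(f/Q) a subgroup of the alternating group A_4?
The polynomial is irreducible of degree 4 over Q. Its discriminant is 2048, which is not a perfect square. A Galois group lies in the alternating group exactly when the discriminant is a square in Q, so the Galois group (D_4) is not contained in A_4.

No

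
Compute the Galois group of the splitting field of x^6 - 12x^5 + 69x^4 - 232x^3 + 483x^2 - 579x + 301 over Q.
The polynomial f is an irreducible sextic over Q, so G = Gal(f/Q) is one of the 16 transitive subgroups 6T1, ..., 6T16 of S_6. The discriminant of f is -68755887963, which is not a perfect square, so G is not contained in A_6. The transitive groups of degree 6 not contained in A_6 are: C_6 (6T1, order 6), S_3 (6T2, order 6), D_6 (6T3, order 12), C_3 x S_3 (6T5, order 18), A_4 x C_2 (6T6, order 24), S_4 (6T8, order 24), S_3 x S_3 (6T9, order 36), S_4 x C_2 (6T11, order 48), (S_3 x S_3) : C_2 (6T13, order 72), PGL(2,5) (6T14, order 120), S_6 (6T16, order 720). By Dedekind's theorem, for a prime p not dividing disc(f) the degrees of the irreducible factors of f mod p form the cycle type of an element of G. Factoring f modulo the 33 such primes p <= 151 (skipping 3, 7, 89, which divide the discriminant), each new pattern first appears at: mod 2: f = (x^6 + x^4 + x^2 + x + 1), pattern 6; mod 13: f = (x + 1)(x + 2)(x + 4)(x^3 + 7x^2 + 6x + 10), pattern 3+1+1+1; mod 17: f = (x^2 + x + 6)(x^2 + 2x + 8)(x^2 + 2x + 13), pattern 2+2+2; mod 19: f = (x^3 + 13x^2 + x + 10)(x^3 + 13x^2 + 13x + 13), pattern 3+3; mod 73: f = (x + 22)(x + 34)(x + 41)(x + 52)(x + 65)(x + 66), pattern 1+1+1+1+1+1. No other pattern occurs in this range, so the set of observed cycle types is {6, 3+1+1+1, 2+2+2, 3+3, 1+1+1+1+1+1}. The candidates containing elements of all these cycle types are C_3 x S_3 (6T5) of order 18, S_3 x S_3 (6T9) of order 36, (S_3 x S_3) : C_2 (6T13) of order 72, S_6 (6T16) of order 720; the others are excluded. The observed types are precisely the cycle types that occur in C_3 x S_3 (6T5). Each of the other remaining candidates has further cycle types, and by the Chebotarev density theorem the matching factorization patterns would occur for a proportion of primes equal to their share of the group: S_3 x S_3 (6T9) additionally contains elements of type 2+2+1+1 (9 of its 36 elements, about 25% of primes); (S_3 x S_3) : C_2 (6T13) additionally contains elements of type 4+2, 3+2+1, 2+2+1+1, 2+1+1+1+1 (45 of its 72 elements, about 62% of primes); S_6 (6T16) additionally contains elements of type 5+1, 4+2, 4+1+1, 3+2+1, 2+2+1+1, 2+1+1+1+1 (504 of its 720 elements, about 70% of primes). None of the 33 primes tested shows any such pattern (for each of these groups the chance of that is below 10^-4), which rules them out. Hence G = C_3 x S_3 (6T5), of order 18.

C_3 x S_3, the group 6T5 of order 18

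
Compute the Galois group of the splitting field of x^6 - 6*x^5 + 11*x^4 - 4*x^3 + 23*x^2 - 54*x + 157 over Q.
S_4

The polynomial f is an irreducible sextic over Q, so G = Gal(f/Q) is one of the 16 transitive subgroups 6T1, ..., 6T16 of S_6. The discriminant of f is -5497558138880000, which is not a perfect square, so G is not contained in A_6. The transitive groups of degree 6 not contained in A_6 are: C_6 (6T1, order 6), S_3 (6T2, order 6), D_6 (6T3, order 12), C_3 x S_3 (6T5, order 18), A_4 x C_2 (6T6, order 24), S_4 (6T8, order 24), S_3 x S_3 (6T9, order 36), S_4 x C_2 (6T11, order 48), (S_3 x S_3) : C_2 (6T13, order 72), PGL(2,5) (6T14, order 120), S_6 (6T16, order 720). By Dedekind's theorem, for a prime p not dividing disc(f) the degrees of the irreducible factors of f mod p form the cycle type of an element of G. Factoring f modulo the 22 such primes p <= 89 (skipping 2, 5, which divide the discriminant), each new pattern first appears at: mod 3: f = (x^3 + x^2 + x + 2)(x^3 + 2x^2 + 2x + 2), pattern 3+3; mod 7: f = (x^2 + 2)(x^2 + 3x + 6)(x^2 + 5x + 2), pattern 2+2+2; mod 13: f = (x + 4)(x + 7)(x^4 + 9x^3 + x^2 + 6x + 7), pattern 4+1+1; mod 43: f = (x + 18)(x + 23)(x^2 + 41x + 17)(x^2 + 41x + 41), pattern 2+2+1+1. No other pattern occurs in this range, so the set of observed cycle types is {3+3, 2+2+2, 4+1+1, 2+2+1+1}. The candidates containing elements of all these cycle types are S_4 (6T8) of order 24, S_4 x C_2 (6T11) of order 48, PGL(2,5) (6T14) of order 120, S_6 (6T16) of order 720; the others are excluded. The observed types are precisely the cycle types that occur in S_4 (6T8) (apart from the identity). Each of the other remaining candidates has further cycle types, and by the Chebotarev density theorem the matching factorization patterns would occur for a proportion of primes equal to their share of the group: S_4 x C_2 (6T11) additionally contains elements of type 6, 4+2, 2+1+1+1+1 (17 of its 48 elements, about 35% of primes); PGL(2,5) (6T14) additionally contains elements of type 6, 5+1 (44 of its 120 elements, about 37% of primes); S_6 (6T16) additionally contains elements of type 6, 5+1, 4+2, 3+2+1, 3+1+1+1, 2+1+1+1+1 (529 of its 720 elements, about 73% of primes). None of the 22 primes tested shows any such pattern (for each of these groups the chance of that is below 10^-4), which rules them out. Hence G = S_4 (6T8), of order 24.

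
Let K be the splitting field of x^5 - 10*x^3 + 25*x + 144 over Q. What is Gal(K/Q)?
5T2: D_5

The polynomial f is an irreducible quintic over Q, so G = Gal(f/Q) is a transitive subgroup of S_5: one of C_5 (5T1, order 5), D_5 (5T2, order 10), F_20 (5T3, order 20), A_5 (5T4, order 60) or S_5 (5T5, order 120). The discriminant of f is 1327104000000 = 1152000^2, a perfect square, so G is contained in A_5. The transitive groups of degree 5 contained in A_5 are: C_5 (5T1, order 5), D_5 (5T2, order 10), A_5 (5T4, order 60). By Dedekind's theorem, for a prime p not dividing disc(f) the degrees of the irreducible factors of f mod p form the cycle type of an element of G. Factoring f modulo the 23 such primes p <= 101 (skipping 2, 3, 5, which divide the discriminant), each new pattern first appears at: mod 7: f = (x^5 + 4x^3 + 4x + 4), pattern 5; mod 17: f = (x + 4)(x^2 + 14x + 1)(x^2 + 16x + 2), pattern 2+2+1. No other pattern occurs in this range, so the set of observed cycle types is {5, 2+2+1}. The candidates containing elements of all these cycle types are D_5 (5T2) of order 10, A_5 (5T4) of order 60; the others are excluded. The observed types are precisely the cycle types that occur in D_5 (5T2) (apart from the identity). Each of the other remaining candidates has further cycle types, and by the Chebotarev density theorem the matching factorization patterns would occur for a proportion of primes equal to their share of the group: A_5 (5T4) additionally contains elements of type 3+1+1 (20 of its 60 elements, about 33% of primes). None of the 23 primes tested shows any such pattern (for each of these groups the chance of that is below 10^-4), which rules them out. Hence G = D_5 (5T2), of order 10.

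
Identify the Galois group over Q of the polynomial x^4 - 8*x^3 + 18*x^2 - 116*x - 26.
D_4, the dihedral group of order 8

The polynomial is an irreducible quartic over Q and its discriminant is -4842332928, which is not a perfect square, so the Galois group is not contained in A_4. The resolvent cubic y^3 - 18*y^2 + 1032*y - 13664 has exactly one rational root, so the Galois group is C_4 or D_4. The quartic remains irreducible over Q(sqrt(disc)), so the group is D_4.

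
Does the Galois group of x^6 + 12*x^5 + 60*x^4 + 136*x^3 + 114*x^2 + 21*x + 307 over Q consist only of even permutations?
No

The polynomial is irreducible of degree 6 over Q. Its discriminant is -889203680154747, which is not a perfect square. A Galois group lies in the alternating group exactly when the discriminant is a square in Q, so the Galois group (C_3 x S_3) is not contained in A_6.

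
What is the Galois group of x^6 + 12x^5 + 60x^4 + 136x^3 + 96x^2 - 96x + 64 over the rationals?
C_3 x S_3 (also written G18)

The polynomial f is an irreducible sextic over Q, so G = Gal(f/Q) is one of the 16 transitive subgroups 6T1, ..., 6T16 of S_6. The discriminant of f is -190210142896128, which is not a perfect square, so G is not contained in A_6. The transitive groups of degree 6 not contained in A_6 are: C_6 (6T1, order 6), S_3 (6T2, order 6), D_6 (6T3, order 12), C_3 x S_3 (6T5, order 18), A_4 x C_2 (6T6, order 24), S_4 (6T8, order 24), S_3 x S_3 (6T9, order 36), S_4 x C_2 (6T11, order 48), (S_3 x S_3) : C_2 (6T13, order 72), PGL(2,5) (6T14, order 120), S_6 (6T16, order 720). By Dedekind's theorem, for a prime p not dividing disc(f) the degrees of the irreducible factors of f mod p form the cycle type of an element of G. Factoring f modulo the 33 such primes p <= 149 (skipping 2, 3, which divide the discriminant), each new pattern first appears at: mod 5: f = (x^6 + 2x^5 + x^3 + x^2 + 4x + 4), pattern 6; mod 7: f = (x + 3)(x + 4)(x + 6)(x^3 + 6x^2 + 5x + 4), pattern 3+1+1+1; mod 17: f = (x^2 + 6x + 2)(x^2 + 11x + 12)(x^2 + 12x + 14), pattern 2+2+2; mod 19: f = (x^3 + 6x^2 + 12x + 12)(x^3 + 6x^2 + 12x + 18), pattern 3+3; mod 73: f = (x + 28)(x + 44)(x + 46)(x + 60)(x + 62)(x + 64), pattern 1+1+1+1+1+1. No other pattern occurs in this range, so the set of observed cycle types is {6, 3+1+1+1, 2+2+2, 3+3, 1+1+1+1+1+1}. The candidates containing elements of all these cycle types are C_3 x S_3 (6T5) of order 18, S_3 x S_3 (6T9) of order 36, (S_3 x S_3) : C_2 (6T13) of order 72, S_6 (6T16) of order 720; the others are excluded. The observed types are precisely the cycle types that occur in C_3 x S_3 (6T5). Each of the other remaining candidates has further cycle types, and by the Chebotarev density theorem the matching factorization patterns would occur for a proportion of primes equal to their share of the group: S_3 x S_3 (6T9) additionally contains elements of type 2+2+1+1 (9 of its 36 elements, about 25% of primes); (S_3 x S_3) : C_2 (6T13) additionally contains elements of type 4+2, 3+2+1, 2+2+1+1, 2+1+1+1+1 (45 of its 72 elements, about 62% of primes); S_6 (6T16) additionally contains elements of type 5+1, 4+2, 4+1+1, 3+2+1, 2+2+1+1, 2+1+1+1+1 (504 of its 720 elements, about 70% of primes). None of the 33 primes tested shows any such pattern (for each of these groups the chance of that is below 10^-4), which rules them out. Hence G = C_3 x S_3 (6T5), of order 18.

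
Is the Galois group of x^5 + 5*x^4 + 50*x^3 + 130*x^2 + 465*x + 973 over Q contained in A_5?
The polynomial is irreducible of degree 5 over Q. Its discriminant is 673506304000000 = 25952000^2, a perfect square. A Galois group lies in the alternating group exactly when the discriminant is a square in Q, so the Galois group (A_5) is contained in A_5.

Yes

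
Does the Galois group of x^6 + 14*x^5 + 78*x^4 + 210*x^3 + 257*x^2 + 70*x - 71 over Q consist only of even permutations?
The polynomial is irreducible of degree 6 over Q. Its discriminant is 5489031744 = 74088^2, a perfect square. A Galois group lies in the alternating group exactly when the discriminant is a square in Q, so the Galois group (A_4) is contained in A_6.

Yes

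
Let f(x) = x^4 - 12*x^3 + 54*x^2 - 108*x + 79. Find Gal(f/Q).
D_4 (order 8)

The polynomial is an irreducible quartic over Q and its discriminant is -2048, which is not a perfect square, so the Galois group is not contained in A_4. The resolvent cubic y^3 - 54*y^2 + 980*y - 5976 has exactly one rational root, so the Galois group is C_4 or D_4. The quartic remains irreducible over Q(sqrt(disc)), so the group is D_4.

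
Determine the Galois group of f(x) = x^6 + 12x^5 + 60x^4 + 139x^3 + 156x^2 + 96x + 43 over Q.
(S_3 x S_3) : C_2

The polynomial f is an irreducible sextic over Q, so G = Gal(f/Q) is one of the 16 transitive subgroups 6T1, ..., 6T16 of S_6. The discriminant of f is -2573642648187, which is not a perfect square, so G is not contained in A_6. The transitive groups of degree 6 not contained in A_6 are: C_6 (6T1, order 6), S_3 (6T2, order 6), D_6 (6T3, order 12), C_3 x S_3 (6T5, order 18), A_4 x C_2 (6T6, order 24), S_4 (6T8, order 24), S_3 x S_3 (6T9, order 36), S_4 x C_2 (6T11, order 48), (S_3 x S_3) : C_2 (6T13, order 72), PGL(2,5) (6T14, order 120), S_6 (6T16, order 720). By Dedekind's theorem, for a prime p not dividing disc(f) the degrees of the irreducible factors of f mod p form the cycle type of an element of G. Factoring f modulo the 26 such primes p <= 127 (skipping 3, 13, 17, 41, 43, which divide the discriminant), each new pattern first appears at: mod 2: f = (x^6 + x^3 + 1), pattern 6; mod 7: f = (x + 4)(x^2 + 5x + 2)(x^3 + 3x^2 + 4x + 1), pattern 3+2+1; mod 11: f = (x^2 + 2x + 2)(x^4 + 10x^3 + 5x^2 + 10x + 5), pattern 4+2; mod 31: f = (x + 10)(x + 29)(x^2 + 17x + 5)(x^2 + 18x + 16), pattern 2+2+1+1; mod 61: f = (x + 4)(x + 14)(x + 31)(x + 56)(x^2 + 29x + 1), pattern 2+1+1+1+1; mod 97: f = (x + 26)(x + 37)(x + 92)(x^3 + 51x^2 + 44x + 52), pattern 3+1+1+1; mod 113: f = (x^2 + 50x + 66)(x^2 + 79x + 5)(x^2 + 109x + 58), pattern 2+2+2; mod 127: f = (x^3 + 55x^2 + 26x + 115)(x^3 + 84x^2 + 113x + 7), pattern 3+3. No other pattern occurs in this range, so the set of observed cycle types is {6, 3+2+1, 4+2, 2+2+1+1, 2+1+1+1+1, 3+1+1+1, 2+2+2, 3+3}. The candidates containing elements of all these cycle types are (S_3 x S_3) : C_2 (6T13) of order 72, S_6 (6T16) of order 720; the others are excluded. The observed types are precisely the cycle types that occur in (S_3 x S_3) : C_2 (6T13) (apart from the identity). Each of the other remaining candidates has further cycle types, and by the Chebotarev density theorem the matching factorization patterns would occur for a proportion of primes equal to their share of the group: S_6 (6T16) additionally contains elements of type 5+1, 4+1+1 (234 of its 720 elements, about 32% of primes). None of the 26 primes tested shows any such pattern (for each of these groups the chance of that is below 10^-4), which rules them out. Hence G = (S_3 x S_3) : C_2 (6T13), of order 72.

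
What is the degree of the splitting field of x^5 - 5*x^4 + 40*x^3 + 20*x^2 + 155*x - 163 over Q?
The degree of the splitting field over Q equals the order of the Galois group, so first determine the group. The polynomial f is an irreducible quintic over Q, so G = Gal(f/Q) is a transitive subgroup of S_5: one of C_5 (5T1, order 5), D_5 (5T2, order 10), F_20 (5T3, order 20), A_5 (5T4, order 60) or S_5 (5T5, order 120). The discriminant of f is 728086579200000, which is not a perfect square, so G is not contained in A_5. The transitive groups of degree 5 not contained in A_5 are: F_20 (5T3, order 20), S_5 (5T5, order 120). By Dedekind's theorem, for a prime p not dividing disc(f) the degrees of the irreducible factors of f mod p form the cycle type of an element of G. Factoring f modulo the 18 such primes p <= 73 (skipping 2, 3, 5, which divide the discriminant), each new pattern first appears at: mod 7: f = (x + 4)(x^4 + 5x^3 + 6x^2 + 3x + 3), pattern 4+1; mod 11: f = (x + 2)(x^2 + 5x + 7)(x^2 + 10x + 8), pattern 2+2+1; mod 19: f = (x^5 + 14x^4 + 2x^3 + x^2 + 3x + 8), pattern 5. No other pattern occurs in this range, so the set of observed cycle types is {4+1, 2+2+1, 5}. The candidates containing elements of all these cycle types are F_20 (5T3) of order 20, S_5 (5T5) of order 120; the others are excluded. The observed types are precisely the cycle types that occur in F_20 (5T3) (apart from the identity). Each of the other remaining candidates has further cycle types, and by the Chebotarev density theorem the matching factorization patterns would occur for a proportion of primes equal to their share of the group: S_5 (5T5) additionally contains elements of type 3+2, 3+1+1, 2+1+1+1 (50 of its 120 elements, about 42% of primes). None of the 18 primes tested shows any such pattern (for each of these groups the chance of that is below 10^-4), which rules them out. Hence G = F_20 (5T3), of order 20. The Galois group F_20 (5T3) has order 20, so the splitting field has degree 20 over Q.

20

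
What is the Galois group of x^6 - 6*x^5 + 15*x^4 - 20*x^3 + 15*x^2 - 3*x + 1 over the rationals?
(S_3 x S_3) : C_2 (also written G72)

The polynomial f is an irreducible sextic over Q, so G = Gal(f/Q) is one of the 16 transitive subgroups 6T1, ..., 6T16 of S_6. The discriminant of f is -9059283, which is not a perfect square, so G is not contained in A_6. The transitive groups of degree 6 not contained in A_6 are: C_6 (6T1, order 6), S_3 (6T2, order 6), D_6 (6T3, order 12), C_3 x S_3 (6T5, order 18), A_4 x C_2 (6T6, order 24), S_4 (6T8, order 24), S_3 x S_3 (6T9, order 36), S_4 x C_2 (6T11, order 48), (S_3 x S_3) : C_2 (6T13, order 72), PGL(2,5) (6T14, order 120), S_6 (6T16, order 720). By Dedekind's theorem, for a prime p not dividing disc(f) the degrees of the irreducible factors of f mod p form the cycle type of an element of G. Factoring f modulo the 28 such primes p <= 127 (skipping 3, 17, 43, which divide the discriminant), each new pattern first appears at: mod 2: f = (x^6 + x^4 + x^2 + x + 1), pattern 6; mod 7: f = (x + 5)(x^2 + x + 4)(x^3 + 2x^2 + x + 6), pattern 3+2+1; mod 11: f = (x^2 + 1)(x^4 + 5x^3 + 3x^2 + 8x + 1), pattern 4+2; mod 13: f = (x + 4)(x + 9)(x^2 + 8x + 10)(x^2 + 12x + 3), pattern 2+2+1+1; mod 61: f = (x + 1)(x + 3)(x + 9)(x + 20)(x^2 + 22x + 27), pattern 2+1+1+1+1; mod 97: f = (x + 9)(x + 11)(x + 48)(x^3 + 23x^2 + 11x + 96), pattern 3+1+1+1; mod 113: f = (x^2 + 2x + 7)(x^2 + 43x + 61)(x^2 + 62x + 9), pattern 2+2+2; mod 127: f = (x^3 + 36x^2 + 70x + 126)(x^3 + 85x^2 + 60x + 126), pattern 3+3. No other pattern occurs in this range, so the set of observed cycle types is {6, 3+2+1, 4+2, 2+2+1+1, 2+1+1+1+1, 3+1+1+1, 2+2+2, 3+3}. The candidates containing elements of all these cycle types are (S_3 x S_3) : C_2 (6T13) of order 72, S_6 (6T16) of order 720; the others are excluded. The observed types are precisely the cycle types that occur in (S_3 x S_3) : C_2 (6T13) (apart from the identity). Each of the other remaining candidates has further cycle types, and by the Chebotarev density theorem the matching factorization patterns would occur for a proportion of primes equal to their share of the group: S_6 (6T16) additionally contains elements of type 5+1, 4+1+1 (234 of its 720 elements, about 32% of primes). None of the 28 primes tested shows any such pattern (for each of these groups the chance of that is below 10^-4), which rules them out. Hence G = (S_3 x S_3) : C_2 (6T13), of order 72.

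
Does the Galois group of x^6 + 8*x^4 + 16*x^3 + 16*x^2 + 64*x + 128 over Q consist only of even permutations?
The polynomial is irreducible of degree 6 over Q. Its discriminant is -201485505789952, which is not a perfect square. A Galois group lies in the alternating group exactly when the discriminant is a square in Q, so the Galois group ((S_3 x S_3) : C_2) is not contained in A_6.

No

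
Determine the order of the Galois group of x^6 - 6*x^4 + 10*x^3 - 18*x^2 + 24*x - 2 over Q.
The degree of the splitting field over Q equals the order of the Galois group, so first determine the group. The polynomial f is an irreducible sextic over Q, so G = Gal(f/Q) is one of the 16 transitive subgroups 6T1, ..., 6T16 of S_6. The discriminant of f is 297538935552, which is not a perfect square, so G is not contained in A_6. The transitive groups of degree 6 not contained in A_6 are: C_6 (6T1, order 6), S_3 (6T2, order 6), D_6 (6T3, order 12), C_3 x S_3 (6T5, order 18), A_4 x C_2 (6T6, order 24), S_4 (6T8, order 24), S_3 x S_3 (6T9, order 36), S_4 x C_2 (6T11, order 48), (S_3 x S_3) : C_2 (6T13, order 72), PGL(2,5) (6T14, order 120), S_6 (6T16, order 720). By Dedekind's theorem, for a prime p not dividing disc(f) the degrees of the irreducible factors of f mod p form the cycle type of an element of G. Factoring f modulo the 23 such primes p <= 97 (skipping 2, 3, which divide the discriminant), each new pattern first appears at: mod 5: f = (x^6 + 4x^4 + 2x^2 + 4x + 3), pattern 6; mod 11: f = (x + 6)(x + 9)(x^2 + 2x + 5)(x^2 + 5x + 7), pattern 2+2+1+1; mod 13: f = (x + 2)(x + 4)(x + 7)(x^3 + 9x + 6), pattern 3+1+1+1; mod 31: f = (x^2 + 4x + 6)(x^2 + 8x + 5)(x^2 + 19x + 2), pattern 2+2+2; mod 97: f = (x^3 + 27x + 72)(x^3 + 64x + 35), pattern 3+3. No other pattern occurs in this range, so the set of observed cycle types is {6, 2+2+1+1, 3+1+1+1, 2+2+2, 3+3}. The candidates containing elements of all these cycle types are S_3 x S_3 (6T9) of order 36, (S_3 x S_3) : C_2 (6T13) of order 72, S_6 (6T16) of order 720; the others are excluded. The observed types are precisely the cycle types that occur in S_3 x S_3 (6T9) (apart from the identity). Each of the other remaining candidates has further cycle types, and by the Chebotarev density theorem the matching factorization patterns would occur for a proportion of primes equal to their share of the group: (S_3 x S_3) : C_2 (6T13) additionally contains elements of type 4+2, 3+2+1, 2+1+1+1+1 (36 of its 72 elements, about 50% of primes); S_6 (6T16) additionally contains elements of type 5+1, 4+2, 4+1+1, 3+2+1, 2+1+1+1+1 (459 of its 720 elements, about 64% of primes). None of the 23 primes tested shows any such pattern (for each of these groups the chance of that is below 10^-4), which rules them out. Hence G = S_3 x S_3 (6T9), of order 36. The Galois group S_3 x S_3 (6T9) has order 36, so the splitting field has degree 36 over Q.

36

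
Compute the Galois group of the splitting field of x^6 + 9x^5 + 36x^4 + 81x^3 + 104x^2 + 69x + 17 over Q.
The polynomial f is an irreducible sextic over Q, so G = Gal(f/Q) is one of the 16 transitive subgroups 6T1, ..., 6T16 of S_6. The discriminant of f is 810448, which is not a perfect square, so G is not contained in A_6. The transitive groups of degree 6 not contained in A_6 are: C_6 (6T1, order 6), S_3 (6T2, order 6), D_6 (6T3, order 12), C_3 x S_3 (6T5, order 18), A_4 x C_2 (6T6, order 24), S_4 (6T8, order 24), S_3 x S_3 (6T9, order 36), S_4 x C_2 (6T11, order 48), (S_3 x S_3) : C_2 (6T13, order 72), PGL(2,5) (6T14, order 120), S_6 (6T16, order 720). By Dedekind's theorem, for a prime p not dividing disc(f) the degrees of the irreducible factors of f mod p form the cycle type of an element of G. Factoring f modulo the 22 such primes p <= 89 (skipping 2, 37, which divide the discriminant), each new pattern first appears at: mod 3: f = (x^3 + x^2 + 2x + 1)(x^3 + 2x^2 + 2x + 2), pattern 3+3; mod 5: f = (x^2 + 2x + 4)(x^2 + 3x + 4)(x^2 + 4x + 2), pattern 2+2+2; mod 17: f = (x)(x + 3)(x^4 + 6x^3 + x^2 + 10x + 6), pattern 4+1+1; mod 67: f = (x + 6)(x + 64)(x^2 + 3x + 42)(x^2 + 3x + 52), pattern 2+2+1+1. No other pattern occurs in this range, so the set of observed cycle types is {3+3, 2+2+2, 4+1+1, 2+2+1+1}. The candidates containing elements of all these cycle types are S_4 (6T8) of order 24, S_4 x C_2 (6T11) of order 48, PGL(2,5) (6T14) of order 120, S_6 (6T16) of order 720; the others are excluded. The observed types are precisely the cycle types that occur in S_4 (6T8) (apart from the identity). Each of the other remaining candidates has further cycle types, and by the Chebotarev density theorem the matching factorization patterns would occur for a proportion of primes equal to their share of the group: S_4 x C_2 (6T11) additionally contains elements of type 6, 4+2, 2+1+1+1+1 (17 of its 48 elements, about 35% of primes); PGL(2,5) (6T14) additionally contains elements of type 6, 5+1 (44 of its 120 elements, about 37% of primes); S_6 (6T16) additionally contains elements of type 6, 5+1, 4+2, 3+2+1, 3+1+1+1, 2+1+1+1+1 (529 of its 720 elements, about 73% of primes). None of the 22 primes tested shows any such pattern (for each of these groups the chance of that is below 10^-4), which rules them out. Hence G = S_4 (6T8), of order 24.

6T8: S_4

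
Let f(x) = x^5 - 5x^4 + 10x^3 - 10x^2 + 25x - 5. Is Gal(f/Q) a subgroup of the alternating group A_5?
Yes

The polynomial is irreducible of degree 5 over Q. Its discriminant is 1024000000 = 32000^2, a perfect square. A Galois group lies in the alternating group exactly when the discriminant is a square in Q, so the Galois group (A_5) is contained in A_5.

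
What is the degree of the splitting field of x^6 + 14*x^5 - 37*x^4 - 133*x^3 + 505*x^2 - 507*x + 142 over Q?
The degree of the splitting field over Q equals the order of the Galois group, so first determine the group. The polynomial f is an irreducible sextic over Q, so G = Gal(f/Q) is one of the 16 transitive subgroups 6T1, ..., 6T16 of S_6. The discriminant of f is 30991489 = 5567^2, a perfect square, so G is contained in A_6. The transitive groups of degree 6 contained in A_6 are: A_4 (6T4, order 12), S_4 (6T7, order 24), (C_3 x C_3) : C_4 (6T10, order 36), PSL(2,5) (6T12, order 60), A_6 (6T15, order 360). By Dedekind's theorem, for a prime p not dividing disc(f) the degrees of the irreducible factors of f mod p form the cycle type of an element of G. Factoring f modulo the 21 such primes p <= 79 (skipping 19, which divides the discriminant), each new pattern first appears at: mod 2: f = (x)(x^5 + x^3 + x^2 + x + 1), pattern 5+1; mod 7: f = (x^3 + 3x^2 + 4x + 1)(x^3 + 4x^2 + 3x + 2), pattern 3+3; mod 61: f = (x + 7)(x + 13)(x^2 + x + 35)(x^2 + 54x + 25), pattern 2+2+1+1. No other pattern occurs in this range, so the set of observed cycle types is {5+1, 3+3, 2+2+1+1}. The candidates containing elements of all these cycle types are PSL(2,5) (6T12) of order 60, A_6 (6T15) of order 360; the others are excluded. The observed types are precisely the cycle types that occur in PSL(2,5) (6T12) (apart from the identity). Each of the other remaining candidates has further cycle types, and by the Chebotarev density theorem the matching factorization patterns would occur for a proportion of primes equal to their share of the group: A_6 (6T15) additionally contains elements of type 4+2, 3+1+1+1 (130 of its 360 elements, about 36% of primes). None of the 21 primes tested shows any such pattern (for each of these groups the chance of that is below 10^-4), which rules them out. Hence G = PSL(2,5) (6T12), of order 60. The Galois group PSL(2,5) (6T12) has order 60, so the splitting field has degree 60 over Q.

60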